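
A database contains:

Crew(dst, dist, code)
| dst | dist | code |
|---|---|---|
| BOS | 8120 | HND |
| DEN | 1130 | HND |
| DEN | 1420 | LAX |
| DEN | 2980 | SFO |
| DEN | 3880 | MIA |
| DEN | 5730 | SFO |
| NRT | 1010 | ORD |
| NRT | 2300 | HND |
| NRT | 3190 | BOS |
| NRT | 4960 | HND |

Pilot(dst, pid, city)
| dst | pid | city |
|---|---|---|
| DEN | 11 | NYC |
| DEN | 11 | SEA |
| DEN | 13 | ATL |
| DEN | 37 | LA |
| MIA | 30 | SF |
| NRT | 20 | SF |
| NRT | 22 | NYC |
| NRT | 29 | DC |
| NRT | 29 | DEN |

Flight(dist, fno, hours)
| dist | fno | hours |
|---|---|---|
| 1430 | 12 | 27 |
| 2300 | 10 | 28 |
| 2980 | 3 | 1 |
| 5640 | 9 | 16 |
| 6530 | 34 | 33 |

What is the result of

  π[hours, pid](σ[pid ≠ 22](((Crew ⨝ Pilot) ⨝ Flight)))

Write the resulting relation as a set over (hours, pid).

{(1, 11), (1, 13), (1, 37), (28, 20), (28, 29)}

Joining Crew and Pilot on dst yields {(DEN, 1130, HND, 11, NYC), (DEN, 1130, HND, 11, SEA), (DEN, 1130, HND, 13, ATL), (DEN, 1130, HND, 37, LA), (DEN, 1420, LAX, 11, NYC), (DEN, 1420, LAX, 11, SEA), (DEN, 1420, LAX, 13, ATL), (DEN, 1420, LAX, 37, LA), (DEN, 2980, SFO, 11, NYC), (DEN, 2980, SFO, 11, SEA), (DEN, 2980, SFO, 13, ATL), (DEN, 2980, SFO, 37, LA), (DEN, 3880, MIA, 11, NYC), (DEN, 3880, MIA, 11, SEA), (DEN, 3880, MIA, 13, ATL), (DEN, 3880, MIA, 37, LA), (DEN, 5730, SFO, 11, NYC), (DEN, 5730, SFO, 11, SEA), (DEN, 5730, SFO, 13, ATL), (DEN, 5730, SFO, 37, LA), (NRT, 1010, ORD, 20, SF), (NRT, 1010, ORD, 22, NYC), (NRT, 1010, ORD, 29, DC), (NRT, 1010, ORD, 29, DEN), (NRT, 2300, HND, 20, SF), (NRT, 2300, HND, 22, NYC), (NRT, 2300, HND, 29, DC), (NRT, 2300, HND, 29, DEN), (NRT, 3190, BOS, 20, SF), (NRT, 3190, BOS, 22, NYC), (NRT, 3190, BOS, 29, DC), (NRT, 3190, BOS, 29, DEN), (NRT, 4960, HND, 20, SF), (NRT, 4960, HND, 22, NYC), (NRT, 4960, HND, 29, DC), (NRT, 4960, HND, 29, DEN)}.
Joining (Crew ⨝ Pilot) and Flight on dist yields {(DEN, 2980, SFO, 11, NYC, 3, 1), (DEN, 2980, SFO, 11, SEA, 3, 1), (DEN, 2980, SFO, 13, ATL, 3, 1), (DEN, 2980, SFO, 37, LA, 3, 1), (NRT, 2300, HND, 20, SF, 10, 28), (NRT, 2300, HND, 22, NYC, 10, 28), (NRT, 2300, HND, 29, DC, 10, 28), (NRT, 2300, HND, 29, DEN, 10, 28)}.
σ[pid ≠ 22]: keep tuples satisfying pid ≠ 22 → {(DEN, 2980, SFO, 11, NYC, 3, 1), (DEN, 2980, SFO, 11, SEA, 3, 1), (DEN, 2980, SFO, 13, ATL, 3, 1), (DEN, 2980, SFO, 37, LA, 3, 1), (NRT, 2300, HND, 20, SF, 10, 28), (NRT, 2300, HND, 29, DC, 10, 28), (NRT, 2300, HND, 29, DEN, 10, 28)}
Projecting to hours, pid (2 duplicate(s) eliminated): {(1, 11), (1, 13), (1, 37), (28, 20), (28, 29)}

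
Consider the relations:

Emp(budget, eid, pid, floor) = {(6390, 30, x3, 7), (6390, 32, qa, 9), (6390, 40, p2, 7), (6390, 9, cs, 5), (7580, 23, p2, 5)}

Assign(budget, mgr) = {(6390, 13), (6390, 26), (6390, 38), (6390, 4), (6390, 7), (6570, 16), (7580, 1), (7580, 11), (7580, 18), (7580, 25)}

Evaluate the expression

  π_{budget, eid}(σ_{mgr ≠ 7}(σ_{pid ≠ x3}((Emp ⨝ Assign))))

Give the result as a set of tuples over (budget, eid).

{(6390, 32), (6390, 40), (6390, 9), (7580, 23)}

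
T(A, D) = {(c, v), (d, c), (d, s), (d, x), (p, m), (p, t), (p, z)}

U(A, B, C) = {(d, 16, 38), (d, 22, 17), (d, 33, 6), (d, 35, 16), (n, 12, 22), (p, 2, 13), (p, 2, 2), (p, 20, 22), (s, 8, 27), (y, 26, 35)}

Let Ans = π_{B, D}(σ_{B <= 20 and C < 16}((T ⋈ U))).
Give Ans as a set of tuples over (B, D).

Natural join on A: {(d, c, 16, 38), (d, c, 22, 17), (d, c, 33, 6), (d, c, 35, 16), (d, s, 16, 38), (d, s, 22, 17), (d, s, 33, 6), (d, s, 35, 16), (d, x, 16, 38), (d, x, 22, 17), (d, x, 33, 6), (d, x, 35, 16), (p, m, 2, 13), (p, m, 2, 2), (p, m, 20, 22), (p, t, 2, 13), (p, t, 2, 2), (p, t, 20, 22), (p, z, 2, 13), (p, z, 2, 2), (p, z, 20, 22)}
σ[B <= 20 and C < 16]: keep tuples satisfying B <= 20 and C < 16 → {(p, m, 2, 13), (p, m, 2, 2), (p, t, 2, 13), (p, t, 2, 2), (p, z, 2, 13), (p, z, 2, 2)}
Keep only column(s) B, D (3 duplicate(s) eliminated): {(2, m), (2, t), (2, z)}

{(2, m), (2, t), (2, z)}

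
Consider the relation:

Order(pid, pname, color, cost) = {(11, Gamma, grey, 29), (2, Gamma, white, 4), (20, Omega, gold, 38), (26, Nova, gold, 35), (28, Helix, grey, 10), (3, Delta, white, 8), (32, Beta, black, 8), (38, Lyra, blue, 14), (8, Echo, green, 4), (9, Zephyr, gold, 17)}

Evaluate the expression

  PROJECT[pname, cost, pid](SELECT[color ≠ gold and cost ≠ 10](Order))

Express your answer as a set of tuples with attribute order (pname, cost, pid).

σ[color ≠ gold and cost ≠ 10]: keep tuples satisfying color ≠ gold and cost ≠ 10 → {(11, Gamma, grey, 29), (2, Gamma, white, 4), (3, Delta, white, 8), (32, Beta, black, 8), (38, Lyra, blue, 14), (8, Echo, green, 4)}
π[pname, cost, pid]: project onto (pname, cost, pid) → {(Beta, 8, 32), (Delta, 8, 3), (Echo, 4, 8), (Gamma, 29, 11), (Gamma, 4, 2), (Lyra, 14, 38)}

{(Beta, 8, 32), (Delta, 8, 3), (Echo, 4, 8), (Gamma, 29, 11), (Gamma, 4, 2), (Lyra, 14, 38)}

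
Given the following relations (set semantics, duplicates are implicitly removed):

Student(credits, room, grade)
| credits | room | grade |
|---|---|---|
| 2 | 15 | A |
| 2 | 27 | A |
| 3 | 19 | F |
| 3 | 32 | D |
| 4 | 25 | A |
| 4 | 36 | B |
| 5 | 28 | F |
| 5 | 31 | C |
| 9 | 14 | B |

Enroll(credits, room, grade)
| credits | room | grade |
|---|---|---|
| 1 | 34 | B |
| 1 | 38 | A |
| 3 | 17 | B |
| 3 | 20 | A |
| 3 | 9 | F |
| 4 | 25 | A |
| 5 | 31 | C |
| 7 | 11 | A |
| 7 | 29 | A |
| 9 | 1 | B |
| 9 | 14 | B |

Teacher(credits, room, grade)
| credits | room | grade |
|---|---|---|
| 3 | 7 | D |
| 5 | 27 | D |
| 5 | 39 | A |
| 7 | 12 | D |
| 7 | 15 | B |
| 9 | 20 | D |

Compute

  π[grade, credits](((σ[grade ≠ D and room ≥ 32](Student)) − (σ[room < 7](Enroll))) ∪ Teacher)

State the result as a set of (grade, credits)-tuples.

Selection grade ≠ D and room ≥ 32: {(4, 36, B)}
Selection room < 7: {(9, 1, B)}
Difference: {(4, 36, B)} with {(9, 1, B)} → {(4, 36, B)}
Union: {(4, 36, B)} with {(3, 7, D), (5, 27, D), (5, 39, A), (7, 12, D), (7, 15, B), (9, 20, D)} → {(3, 7, D), (4, 36, B), (5, 27, D), (5, 39, A), (7, 12, D), (7, 15, B), (9, 20, D)}
Keep only column(s) grade, credits: {(A, 5), (B, 4), (B, 7), (D, 3), (D, 5), (D, 7), (D, 9)}

{(A, 5), (B, 4), (B, 7), (D, 3), (D, 5), (D, 7), (D, 9)}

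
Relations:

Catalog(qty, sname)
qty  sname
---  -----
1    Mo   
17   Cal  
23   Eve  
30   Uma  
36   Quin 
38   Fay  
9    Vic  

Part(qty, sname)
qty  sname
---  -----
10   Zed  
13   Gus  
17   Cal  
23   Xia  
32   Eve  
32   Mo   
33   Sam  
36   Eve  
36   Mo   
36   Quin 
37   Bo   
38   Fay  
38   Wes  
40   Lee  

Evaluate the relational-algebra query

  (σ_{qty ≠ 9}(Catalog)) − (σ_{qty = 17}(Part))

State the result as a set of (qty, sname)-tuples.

{(1, Mo), (23, Eve), (30, Uma), (36, Quin), (38, Fay)}

Filtering on qty ≠ 9 leaves {(1, Mo), (17, Cal), (23, Eve), (30, Uma), (36, Quin), (38, Fay)}.
Filtering on qty = 17 leaves {(17, Cal)}.
Difference: {(1, Mo), (17, Cal), (23, Eve), (30, Uma), (36, Quin), (38, Fay)} with {(17, Cal)} → {(1, Mo), (23, Eve), (30, Uma), (36, Quin), (38, Fay)}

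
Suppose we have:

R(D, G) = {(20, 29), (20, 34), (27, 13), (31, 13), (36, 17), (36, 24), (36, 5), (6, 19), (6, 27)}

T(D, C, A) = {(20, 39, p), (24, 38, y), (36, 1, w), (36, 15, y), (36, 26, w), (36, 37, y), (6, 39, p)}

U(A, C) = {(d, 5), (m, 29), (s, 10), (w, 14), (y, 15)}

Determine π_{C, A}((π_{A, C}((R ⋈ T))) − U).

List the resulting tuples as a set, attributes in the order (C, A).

R ⋈ T (natural join on D): {(20, 29, 39, p), (20, 34, 39, p), (36, 17, 1, w), (36, 17, 15, y), (36, 17, 26, w), (36, 17, 37, y), (36, 24, 1, w), (36, 24, 15, y), (36, 24, 26, w), (36, 24, 37, y), (36, 5, 1, w), (36, 5, 15, y), (36, 5, 26, w), (36, 5, 37, y), (6, 19, 39, p), (6, 27, 39, p)}
Projecting to A, C (11 duplicate(s) eliminated): {(p, 39), (w, 1), (w, 26), (y, 15), (y, 37)}
Set difference of the two operands is {(p, 39), (w, 1), (w, 26), (y, 37)}.
Projecting to C, A: {(1, w), (26, w), (37, y), (39, p)}

{(1, w), (26, w), (37, y), (39, p)}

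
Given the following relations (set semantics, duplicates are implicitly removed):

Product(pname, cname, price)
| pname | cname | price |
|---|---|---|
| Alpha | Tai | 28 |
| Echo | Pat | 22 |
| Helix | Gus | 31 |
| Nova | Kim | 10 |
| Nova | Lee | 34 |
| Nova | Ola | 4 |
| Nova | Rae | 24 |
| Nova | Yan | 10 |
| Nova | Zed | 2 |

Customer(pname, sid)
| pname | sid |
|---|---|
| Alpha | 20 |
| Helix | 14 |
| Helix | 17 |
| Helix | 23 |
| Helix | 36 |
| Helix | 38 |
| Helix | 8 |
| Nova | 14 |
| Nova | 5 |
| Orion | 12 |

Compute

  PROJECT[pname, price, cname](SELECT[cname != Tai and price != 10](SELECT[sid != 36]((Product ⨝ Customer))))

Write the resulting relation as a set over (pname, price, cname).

Joining Product and Customer on pname yields {(Alpha, Tai, 28, 20), (Helix, Gus, 31, 14), (Helix, Gus, 31, 17), (Helix, Gus, 31, 23), (Helix, Gus, 31, 36), (Helix, Gus, 31, 38), (Helix, Gus, 31, 8), (Nova, Kim, 10, 14), (Nova, Kim, 10, 5), (Nova, Lee, 34, 14), (Nova, Lee, 34, 5), (Nova, Ola, 4, 14), (Nova, Ola, 4, 5), (Nova, Rae, 24, 14), (Nova, Rae, 24, 5), (Nova, Yan, 10, 14), (Nova, Yan, 10, 5), (Nova, Zed, 2, 14), (Nova, Zed, 2, 5)}.
Filtering on sid != 36 leaves {(Alpha, Tai, 28, 20), (Helix, Gus, 31, 14), (Helix, Gus, 31, 17), (Helix, Gus, 31, 23), (Helix, Gus, 31, 38), (Helix, Gus, 31, 8), (Nova, Kim, 10, 14), (Nova, Kim, 10, 5), (Nova, Lee, 34, 14), (Nova, Lee, 34, 5), (Nova, Ola, 4, 14), (Nova, Ola, 4, 5), (Nova, Rae, 24, 14), (Nova, Rae, 24, 5), (Nova, Yan, 10, 14), (Nova, Yan, 10, 5), (Nova, Zed, 2, 14), (Nova, Zed, 2, 5)}.
Filtering on cname != Tai and price != 10 leaves {(Helix, Gus, 31, 14), (Helix, Gus, 31, 17), (Helix, Gus, 31, 23), (Helix, Gus, 31, 38), (Helix, Gus, 31, 8), (Nova, Lee, 34, 14), (Nova, Lee, 34, 5), (Nova, Ola, 4, 14), (Nova, Ola, 4, 5), (Nova, Rae, 24, 14), (Nova, Rae, 24, 5), (Nova, Zed, 2, 14), (Nova, Zed, 2, 5)}.
Projecting to pname, price, cname (8 duplicate(s) eliminated): {(Helix, 31, Gus), (Nova, 2, Zed), (Nova, 24, Rae), (Nova, 34, Lee), (Nova, 4, Ola)}

{(Helix, 31, Gus), (Nova, 2, Zed), (Nova, 24, Rae), (Nova, 34, Lee), (Nova, 4, Ola)}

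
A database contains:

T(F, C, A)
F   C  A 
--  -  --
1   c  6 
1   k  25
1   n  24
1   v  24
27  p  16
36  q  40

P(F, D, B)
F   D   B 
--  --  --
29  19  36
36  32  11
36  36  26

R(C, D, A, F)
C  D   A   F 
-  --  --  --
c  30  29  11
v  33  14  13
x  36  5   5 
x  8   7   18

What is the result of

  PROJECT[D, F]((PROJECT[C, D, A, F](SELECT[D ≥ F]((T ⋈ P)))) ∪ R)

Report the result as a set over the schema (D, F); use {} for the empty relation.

Natural join on F: {(36, q, 40, 32, 11), (36, q, 40, 36, 26)}
Apply σ_{D ≥ F}; surviving tuples: {(36, q, 40, 36, 26)}
Keep only column(s) C, D, A, F: {(q, 36, 40, 36)}
Set union of the two operands is {(c, 30, 29, 11), (q, 36, 40, 36), (v, 33, 14, 13), (x, 36, 5, 5), (x, 8, 7, 18)}.
Keep only column(s) D, F: {(30, 11), (33, 13), (36, 36), (36, 5), (8, 18)}

{(30, 11), (33, 13), (36, 36), (36, 5), (8, 18)}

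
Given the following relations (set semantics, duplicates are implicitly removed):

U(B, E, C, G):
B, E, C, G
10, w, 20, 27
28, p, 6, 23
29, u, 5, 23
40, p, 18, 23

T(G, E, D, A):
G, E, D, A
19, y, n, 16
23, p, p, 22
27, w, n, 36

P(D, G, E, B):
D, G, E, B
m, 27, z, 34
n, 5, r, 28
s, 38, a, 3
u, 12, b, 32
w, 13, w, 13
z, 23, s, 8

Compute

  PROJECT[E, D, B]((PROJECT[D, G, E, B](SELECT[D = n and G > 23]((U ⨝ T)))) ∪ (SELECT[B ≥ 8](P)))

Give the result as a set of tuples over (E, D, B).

{(b, u, 32), (r, n, 28), (s, z, 8), (w, n, 10), (w, w, 13), (z, m, 34)}

U ⋈ T (natural join on E, G): {(10, w, 20, 27, n, 36), (28, p, 6, 23, p, 22), (40, p, 18, 23, p, 22)}
Selection D = n and G > 23: {(10, w, 20, 27, n, 36)}
π[D, G, E, B]: project onto (D, G, E, B) → {(n, 27, w, 10)}
Selection B ≥ 8: {(m, 27, z, 34), (n, 5, r, 28), (u, 12, b, 32), (w, 13, w, 13), (z, 23, s, 8)}
Taking the union: {(m, 27, z, 34), (n, 27, w, 10), (n, 5, r, 28), (u, 12, b, 32), (w, 13, w, 13), (z, 23, s, 8)}
π[E, D, B]: project onto (E, D, B) → {(b, u, 32), (r, n, 28), (s, z, 8), (w, n, 10), (w, w, 13), (z, m, 34)}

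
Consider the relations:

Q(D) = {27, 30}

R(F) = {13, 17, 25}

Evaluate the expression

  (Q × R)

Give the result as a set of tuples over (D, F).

{(27, 13), (27, 17), (27, 25), (30, 13), (30, 17), (30, 25)}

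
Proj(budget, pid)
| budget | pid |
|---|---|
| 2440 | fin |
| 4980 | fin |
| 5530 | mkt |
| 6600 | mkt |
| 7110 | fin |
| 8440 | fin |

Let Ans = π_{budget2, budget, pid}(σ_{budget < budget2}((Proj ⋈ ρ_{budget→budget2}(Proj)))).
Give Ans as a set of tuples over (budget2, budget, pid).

{(4980, 2440, fin), (6600, 5530, mkt), (7110, 2440, fin), (7110, 4980, fin), (8440, 2440, fin), (8440, 4980, fin), (8440, 7110, fin)}

ρ[budget→budget2]: schema becomes (budget2, pid); tuples unchanged.
Joining Proj and ρ_{budget→budget2}(Proj) on pid yields {(2440, fin, 2440), (2440, fin, 4980), (2440, fin, 7110), (2440, fin, 8440), (4980, fin, 2440), (4980, fin, 4980), (4980, fin, 7110), (4980, fin, 8440), (5530, mkt, 5530), (5530, mkt, 6600), (6600, mkt, 5530), (6600, mkt, 6600), (7110, fin, 2440), (7110, fin, 4980), (7110, fin, 7110), (7110, fin, 8440), (8440, fin, 2440), (8440, fin, 4980), (8440, fin, 7110), (8440, fin, 8440)}.
Selection budget < budget2: {(2440, fin, 4980), (2440, fin, 7110), (2440, fin, 8440), (4980, fin, 7110), (4980, fin, 8440), (5530, mkt, 6600), (7110, fin, 8440)}
π_{budget2, budget, pid} gives {(4980, 2440, fin), (6600, 5530, mkt), (7110, 2440, fin), (7110, 4980, fin), (8440, 2440, fin), (8440, 4980, fin), (8440, 7110, fin)}.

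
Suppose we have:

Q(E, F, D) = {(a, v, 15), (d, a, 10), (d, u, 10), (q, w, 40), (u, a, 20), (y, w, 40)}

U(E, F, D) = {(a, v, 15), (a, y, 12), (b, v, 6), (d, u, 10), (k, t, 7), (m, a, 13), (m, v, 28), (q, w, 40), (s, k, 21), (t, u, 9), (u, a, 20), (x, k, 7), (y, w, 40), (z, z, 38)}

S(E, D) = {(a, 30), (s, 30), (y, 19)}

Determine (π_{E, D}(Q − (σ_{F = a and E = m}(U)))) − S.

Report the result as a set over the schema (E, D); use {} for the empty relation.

{(a, 15), (d, 10), (q, 40), (u, 20), (y, 40)}

Apply σ_{F = a and E = m}; surviving tuples: {(m, a, 13)}
Taking the difference: {(a, v, 15), (d, a, 10), (d, u, 10), (q, w, 40), (u, a, 20), (y, w, 40)}
Projecting to E, D (1 duplicate(s) eliminated): {(a, 15), (d, 10), (q, 40), (u, 20), (y, 40)}
Taking the difference: {(a, 15), (d, 10), (q, 40), (u, 20), (y, 40)}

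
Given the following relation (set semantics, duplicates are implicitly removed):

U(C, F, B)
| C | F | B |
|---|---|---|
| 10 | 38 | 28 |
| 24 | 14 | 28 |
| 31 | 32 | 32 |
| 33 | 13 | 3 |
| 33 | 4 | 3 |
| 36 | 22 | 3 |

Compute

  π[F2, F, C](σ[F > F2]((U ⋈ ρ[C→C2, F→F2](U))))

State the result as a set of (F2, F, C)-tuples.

{(13, 22, 36), (14, 38, 10), (4, 13, 33), (4, 22, 36)}

ρ[C→C2, F→F2]: schema becomes (C2, F2, B); tuples unchanged.
U ⋈ ρ[C→C2, F→F2](U) (natural join on B): {(10, 38, 28, 10, 38), (10, 38, 28, 24, 14), (24, 14, 28, 10, 38), (24, 14, 28, 24, 14), (31, 32, 32, 31, 32), (33, 13, 3, 33, 13), (33, 13, 3, 33, 4), (33, 13, 3, 36, 22), (33, 4, 3, 33, 13), (33, 4, 3, 33, 4), (33, 4, 3, 36, 22), (36, 22, 3, 33, 13), (36, 22, 3, 33, 4), (36, 22, 3, 36, 22)}
Filtering on F > F2 leaves {(10, 38, 28, 24, 14), (33, 13, 3, 33, 4), (36, 22, 3, 33, 13), (36, 22, 3, 33, 4)}.
π_{F2, F, C} gives {(13, 22, 36), (14, 38, 10), (4, 13, 33), (4, 22, 36)}.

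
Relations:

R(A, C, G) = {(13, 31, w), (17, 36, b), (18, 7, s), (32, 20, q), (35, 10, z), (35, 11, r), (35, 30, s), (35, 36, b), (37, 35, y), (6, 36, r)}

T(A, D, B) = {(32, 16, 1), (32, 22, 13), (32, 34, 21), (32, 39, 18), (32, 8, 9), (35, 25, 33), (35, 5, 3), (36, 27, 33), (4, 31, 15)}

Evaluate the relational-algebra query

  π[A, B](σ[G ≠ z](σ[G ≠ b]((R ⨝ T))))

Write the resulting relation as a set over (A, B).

Natural join on A: {(32, 20, q, 16, 1), (32, 20, q, 22, 13), (32, 20, q, 34, 21), (32, 20, q, 39, 18), (32, 20, q, 8, 9), (35, 10, z, 25, 33), (35, 10, z, 5, 3), (35, 11, r, 25, 33), (35, 11, r, 5, 3), (35, 30, s, 25, 33), (35, 30, s, 5, 3), (35, 36, b, 25, 33), (35, 36, b, 5, 3)}
σ[G ≠ b]: keep tuples satisfying G ≠ b → {(32, 20, q, 16, 1), (32, 20, q, 22, 13), (32, 20, q, 34, 21), (32, 20, q, 39, 18), (32, 20, q, 8, 9), (35, 10, z, 25, 33), (35, 10, z, 5, 3), (35, 11, r, 25, 33), (35, 11, r, 5, 3), (35, 30, s, 25, 33), (35, 30, s, 5, 3)}
σ[G ≠ z]: keep tuples satisfying G ≠ z → {(32, 20, q, 16, 1), (32, 20, q, 22, 13), (32, 20, q, 34, 21), (32, 20, q, 39, 18), (32, 20, q, 8, 9), (35, 11, r, 25, 33), (35, 11, r, 5, 3), (35, 30, s, 25, 33), (35, 30, s, 5, 3)}
π[A, B]: project onto (A, B) (2 duplicate(s) eliminated) → {(32, 1), (32, 13), (32, 18), (32, 21), (32, 9), (35, 3), (35, 33)}

{(32, 1), (32, 13), (32, 18), (32, 21), (32, 9), (35, 3), (35, 33)}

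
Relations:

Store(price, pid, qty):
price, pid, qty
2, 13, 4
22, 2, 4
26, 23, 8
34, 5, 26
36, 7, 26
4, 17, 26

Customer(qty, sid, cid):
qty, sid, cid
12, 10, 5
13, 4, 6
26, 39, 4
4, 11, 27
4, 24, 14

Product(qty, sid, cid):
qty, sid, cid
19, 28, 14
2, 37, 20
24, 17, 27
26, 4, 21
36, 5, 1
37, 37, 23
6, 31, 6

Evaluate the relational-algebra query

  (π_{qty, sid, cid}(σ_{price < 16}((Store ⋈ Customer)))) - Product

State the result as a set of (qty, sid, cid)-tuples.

{(26, 39, 4), (4, 11, 27), (4, 24, 14)}

Store ⋈ Customer (natural join on qty): {(2, 13, 4, 11, 27), (2, 13, 4, 24, 14), (22, 2, 4, 11, 27), (22, 2, 4, 24, 14), (34, 5, 26, 39, 4), (36, 7, 26, 39, 4), (4, 17, 26, 39, 4)}
Selection price < 16: {(2, 13, 4, 11, 27), (2, 13, 4, 24, 14), (4, 17, 26, 39, 4)}
Projecting to qty, sid, cid: {(26, 39, 4), (4, 11, 27), (4, 24, 14)}
Set difference of the two operands is {(26, 39, 4), (4, 11, 27), (4, 24, 14)}.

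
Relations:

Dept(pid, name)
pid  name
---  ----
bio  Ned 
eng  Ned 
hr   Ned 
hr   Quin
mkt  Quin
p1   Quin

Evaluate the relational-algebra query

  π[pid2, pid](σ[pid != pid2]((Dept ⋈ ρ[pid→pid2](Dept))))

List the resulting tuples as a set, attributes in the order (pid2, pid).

ρ[pid→pid2]: schema becomes (pid2, name); tuples unchanged.
Natural join on name: {(bio, Ned, bio), (bio, Ned, eng), (bio, Ned, hr), (eng, Ned, bio), (eng, Ned, eng), (eng, Ned, hr), (hr, Ned, bio), (hr, Ned, eng), (hr, Ned, hr), (hr, Quin, hr), (hr, Quin, mkt), (hr, Quin, p1), (mkt, Quin, hr), (mkt, Quin, mkt), (mkt, Quin, p1), (p1, Quin, hr), (p1, Quin, mkt), (p1, Quin, p1)}
Apply σ_{pid != pid2}; surviving tuples: {(bio, Ned, eng), (bio, Ned, hr), (eng, Ned, bio), (eng, Ned, hr), (hr, Ned, bio), (hr, Ned, eng), (hr, Quin, mkt), (hr, Quin, p1), (mkt, Quin, hr), (mkt, Quin, p1), (p1, Quin, hr), (p1, Quin, mkt)}
Keep only column(s) pid2, pid: {(bio, eng), (bio, hr), (eng, bio), (eng, hr), (hr, bio), (hr, eng), (hr, mkt), (hr, p1), (mkt, hr), (mkt, p1), (p1, hr), (p1, mkt)}

{(bio, eng), (bio, hr), (eng, bio), (eng, hr), (hr, bio), (hr, eng), (hr, mkt), (hr, p1), (mkt, hr), (mkt, p1), (p1, hr), (p1, mkt)}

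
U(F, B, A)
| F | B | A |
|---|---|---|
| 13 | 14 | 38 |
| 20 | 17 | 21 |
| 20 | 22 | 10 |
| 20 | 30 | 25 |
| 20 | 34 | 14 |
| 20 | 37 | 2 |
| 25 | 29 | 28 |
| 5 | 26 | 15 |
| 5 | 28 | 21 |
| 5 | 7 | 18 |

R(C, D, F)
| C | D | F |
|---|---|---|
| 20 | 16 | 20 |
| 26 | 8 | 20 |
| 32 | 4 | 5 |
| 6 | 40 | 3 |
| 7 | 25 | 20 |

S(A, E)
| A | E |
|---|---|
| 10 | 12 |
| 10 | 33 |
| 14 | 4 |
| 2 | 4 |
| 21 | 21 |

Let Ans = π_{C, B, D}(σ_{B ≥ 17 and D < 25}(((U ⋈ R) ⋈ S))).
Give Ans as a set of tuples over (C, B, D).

U ⋈ R (natural join on F): {(20, 17, 21, 20, 16), (20, 17, 21, 26, 8), (20, 17, 21, 7, 25), (20, 22, 10, 20, 16), (20, 22, 10, 26, 8), (20, 22, 10, 7, 25), (20, 30, 25, 20, 16), (20, 30, 25, 26, 8), (20, 30, 25, 7, 25), (20, 34, 14, 20, 16), (20, 34, 14, 26, 8), (20, 34, 14, 7, 25), (20, 37, 2, 20, 16), (20, 37, 2, 26, 8), (20, 37, 2, 7, 25), (5, 26, 15, 32, 4), (5, 28, 21, 32, 4), (5, 7, 18, 32, 4)}
(U ⋈ R) ⋈ S (natural join on A): {(20, 17, 21, 20, 16, 21), (20, 17, 21, 26, 8, 21), (20, 17, 21, 7, 25, 21), (20, 22, 10, 20, 16, 12), (20, 22, 10, 20, 16, 33), (20, 22, 10, 26, 8, 12), (20, 22, 10, 26, 8, 33), (20, 22, 10, 7, 25, 12), (20, 22, 10, 7, 25, 33), (20, 34, 14, 20, 16, 4), (20, 34, 14, 26, 8, 4), (20, 34, 14, 7, 25, 4), (20, 37, 2, 20, 16, 4), (20, 37, 2, 26, 8, 4), (20, 37, 2, 7, 25, 4), (5, 28, 21, 32, 4, 21)}
Selection B ≥ 17 and D < 25: {(20, 17, 21, 20, 16, 21), (20, 17, 21, 26, 8, 21), (20, 22, 10, 20, 16, 12), (20, 22, 10, 20, 16, 33), (20, 22, 10, 26, 8, 12), (20, 22, 10, 26, 8, 33), (20, 34, 14, 20, 16, 4), (20, 34, 14, 26, 8, 4), (20, 37, 2, 20, 16, 4), (20, 37, 2, 26, 8, 4), (5, 28, 21, 32, 4, 21)}
Keep only column(s) C, B, D (2 duplicate(s) eliminated): {(20, 17, 16), (20, 22, 16), (20, 34, 16), (20, 37, 16), (26, 17, 8), (26, 22, 8), (26, 34, 8), (26, 37, 8), (32, 28, 4)}

{(20, 17, 16), (20, 22, 16), (20, 34, 16), (20, 37, 16), (26, 17, 8), (26, 22, 8), (26, 34, 8), (26, 37, 8), (32, 28, 4)}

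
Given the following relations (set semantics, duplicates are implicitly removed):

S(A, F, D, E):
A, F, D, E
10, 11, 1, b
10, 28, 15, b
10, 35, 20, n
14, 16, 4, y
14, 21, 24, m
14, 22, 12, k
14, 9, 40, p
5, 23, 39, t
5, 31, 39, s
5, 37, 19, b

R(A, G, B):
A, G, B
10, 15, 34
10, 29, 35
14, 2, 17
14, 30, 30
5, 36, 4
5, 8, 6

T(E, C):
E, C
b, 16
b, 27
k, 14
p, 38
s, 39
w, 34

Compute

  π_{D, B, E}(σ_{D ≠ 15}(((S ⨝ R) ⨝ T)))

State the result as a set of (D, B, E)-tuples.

{(1, 34, b), (1, 35, b), (12, 17, k), (12, 30, k), (19, 4, b), (19, 6, b), (39, 4, s), (39, 6, s), (40, 17, p), (40, 30, p)}

Natural join on A: {(10, 11, 1, b, 15, 34), (10, 11, 1, b, 29, 35), (10, 28, 15, b, 15, 34), (10, 28, 15, b, 29, 35), (10, 35, 20, n, 15, 34), (10, 35, 20, n, 29, 35), (14, 16, 4, y, 2, 17), (14, 16, 4, y, 30, 30), (14, 21, 24, m, 2, 17), (14, 21, 24, m, 30, 30), (14, 22, 12, k, 2, 17), (14, 22, 12, k, 30, 30), (14, 9, 40, p, 2, 17), (14, 9, 40, p, 30, 30), (5, 23, 39, t, 36, 4), (5, 23, 39, t, 8, 6), (5, 31, 39, s, 36, 4), (5, 31, 39, s, 8, 6), (5, 37, 19, b, 36, 4), (5, 37, 19, b, 8, 6)}
Natural join on E: {(10, 11, 1, b, 15, 34, 16), (10, 11, 1, b, 15, 34, 27), (10, 11, 1, b, 29, 35, 16), (10, 11, 1, b, 29, 35, 27), (10, 28, 15, b, 15, 34, 16), (10, 28, 15, b, 15, 34, 27), (10, 28, 15, b, 29, 35, 16), (10, 28, 15, b, 29, 35, 27), (14, 22, 12, k, 2, 17, 14), (14, 22, 12, k, 30, 30, 14), (14, 9, 40, p, 2, 17, 38), (14, 9, 40, p, 30, 30, 38), (5, 31, 39, s, 36, 4, 39), (5, 31, 39, s, 8, 6, 39), (5, 37, 19, b, 36, 4, 16), (5, 37, 19, b, 36, 4, 27), (5, 37, 19, b, 8, 6, 16), (5, 37, 19, b, 8, 6, 27)}
Filtering on D ≠ 15 leaves {(10, 11, 1, b, 15, 34, 16), (10, 11, 1, b, 15, 34, 27), (10, 11, 1, b, 29, 35, 16), (10, 11, 1, b, 29, 35, 27), (14, 22, 12, k, 2, 17, 14), (14, 22, 12, k, 30, 30, 14), (14, 9, 40, p, 2, 17, 38), (14, 9, 40, p, 30, 30, 38), (5, 31, 39, s, 36, 4, 39), (5, 31, 39, s, 8, 6, 39), (5, 37, 19, b, 36, 4, 16), (5, 37, 19, b, 36, 4, 27), (5, 37, 19, b, 8, 6, 16), (5, 37, 19, b, 8, 6, 27)}.
π_{D, B, E} gives {(1, 34, b), (1, 35, b), (12, 17, k), (12, 30, k), (19, 4, b), (19, 6, b), (39, 4, s), (39, 6, s), (40, 17, p), (40, 30, p)} (4 duplicate(s) eliminated).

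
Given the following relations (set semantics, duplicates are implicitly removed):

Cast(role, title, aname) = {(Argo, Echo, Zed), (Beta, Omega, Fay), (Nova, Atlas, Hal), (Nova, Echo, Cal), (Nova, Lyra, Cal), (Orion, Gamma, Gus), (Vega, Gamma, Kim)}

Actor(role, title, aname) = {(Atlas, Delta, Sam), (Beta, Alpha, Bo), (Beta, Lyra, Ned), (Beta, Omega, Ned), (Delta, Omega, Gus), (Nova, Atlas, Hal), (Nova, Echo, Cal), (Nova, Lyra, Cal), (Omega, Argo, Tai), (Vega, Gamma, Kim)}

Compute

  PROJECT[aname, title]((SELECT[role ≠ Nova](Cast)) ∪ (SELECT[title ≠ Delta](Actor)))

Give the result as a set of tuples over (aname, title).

Apply σ_{role ≠ Nova}; surviving tuples: {(Argo, Echo, Zed), (Beta, Omega, Fay), (Orion, Gamma, Gus), (Vega, Gamma, Kim)}
Apply σ_{title ≠ Delta}; surviving tuples: {(Beta, Alpha, Bo), (Beta, Lyra, Ned), (Beta, Omega, Ned), (Delta, Omega, Gus), (Nova, Atlas, Hal), (Nova, Echo, Cal), (Nova, Lyra, Cal), (Omega, Argo, Tai), (Vega, Gamma, Kim)}
Union: {(Argo, Echo, Zed), (Beta, Omega, Fay), (Orion, Gamma, Gus), (Vega, Gamma, Kim)} with {(Beta, Alpha, Bo), (Beta, Lyra, Ned), (Beta, Omega, Ned), (Delta, Omega, Gus), (Nova, Atlas, Hal), (Nova, Echo, Cal), (Nova, Lyra, Cal), (Omega, Argo, Tai), (Vega, Gamma, Kim)} → {(Argo, Echo, Zed), (Beta, Alpha, Bo), (Beta, Lyra, Ned), (Beta, Omega, Fay), (Beta, Omega, Ned), (Delta, Omega, Gus), (Nova, Atlas, Hal), (Nova, Echo, Cal), (Nova, Lyra, Cal), (Omega, Argo, Tai), (Orion, Gamma, Gus), (Vega, Gamma, Kim)}
π_{aname, title} gives {(Bo, Alpha), (Cal, Echo), (Cal, Lyra), (Fay, Omega), (Gus, Gamma), (Gus, Omega), (Hal, Atlas), (Kim, Gamma), (Ned, Lyra), (Ned, Omega), (Tai, Argo), (Zed, Echo)}.

{(Bo, Alpha), (Cal, Echo), (Cal, Lyra), (Fay, Omega), (Gus, Gamma), (Gus, Omega), (Hal, Atlas), (Kim, Gamma), (Ned, Lyra), (Ned, Omega), (Tai, Argo), (Zed, Echo)}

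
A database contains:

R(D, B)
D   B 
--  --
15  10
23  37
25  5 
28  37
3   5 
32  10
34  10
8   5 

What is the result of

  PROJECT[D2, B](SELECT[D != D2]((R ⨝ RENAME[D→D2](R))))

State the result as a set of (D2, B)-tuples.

{(15, 10), (23, 37), (25, 5), (28, 37), (3, 5), (32, 10), (34, 10), (8, 5)}

ρ[D→D2]: schema becomes (D2, B); tuples unchanged.
R ⋈ RENAME[D→D2](R) (natural join on B): {(15, 10, 15), (15, 10, 32), (15, 10, 34), (23, 37, 23), (23, 37, 28), (25, 5, 25), (25, 5, 3), (25, 5, 8), (28, 37, 23), (28, 37, 28), (3, 5, 25), (3, 5, 3), (3, 5, 8), (32, 10, 15), (32, 10, 32), (32, 10, 34), (34, 10, 15), (34, 10, 32), (34, 10, 34), (8, 5, 25), (8, 5, 3), (8, 5, 8)}
Filtering on D != D2 leaves {(15, 10, 32), (15, 10, 34), (23, 37, 28), (25, 5, 3), (25, 5, 8), (28, 37, 23), (3, 5, 25), (3, 5, 8), (32, 10, 15), (32, 10, 34), (34, 10, 15), (34, 10, 32), (8, 5, 25), (8, 5, 3)}.
Keep only column(s) D2, B (6 duplicate(s) eliminated): {(15, 10), (23, 37), (25, 5), (28, 37), (3, 5), (32, 10), (34, 10), (8, 5)}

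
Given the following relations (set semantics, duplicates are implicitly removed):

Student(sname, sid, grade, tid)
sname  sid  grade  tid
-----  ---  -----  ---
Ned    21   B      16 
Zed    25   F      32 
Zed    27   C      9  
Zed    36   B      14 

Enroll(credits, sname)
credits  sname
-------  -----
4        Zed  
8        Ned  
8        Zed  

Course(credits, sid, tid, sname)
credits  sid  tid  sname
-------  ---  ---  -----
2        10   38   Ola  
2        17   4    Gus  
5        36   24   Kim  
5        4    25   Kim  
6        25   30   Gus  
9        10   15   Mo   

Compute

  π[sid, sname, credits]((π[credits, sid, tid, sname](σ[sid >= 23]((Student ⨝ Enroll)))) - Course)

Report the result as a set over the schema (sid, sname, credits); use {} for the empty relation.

Student ⋈ Enroll (natural join on sname): {(Ned, 21, B, 16, 8), (Zed, 25, F, 32, 4), (Zed, 25, F, 32, 8), (Zed, 27, C, 9, 4), (Zed, 27, C, 9, 8), (Zed, 36, B, 14, 4), (Zed, 36, B, 14, 8)}
Apply σ_{sid >= 23}; surviving tuples: {(Zed, 25, F, 32, 4), (Zed, 25, F, 32, 8), (Zed, 27, C, 9, 4), (Zed, 27, C, 9, 8), (Zed, 36, B, 14, 4), (Zed, 36, B, 14, 8)}
Keep only column(s) credits, sid, tid, sname: {(4, 25, 32, Zed), (4, 27, 9, Zed), (4, 36, 14, Zed), (8, 25, 32, Zed), (8, 27, 9, Zed), (8, 36, 14, Zed)}
Set difference of the two operands is {(4, 25, 32, Zed), (4, 27, 9, Zed), (4, 36, 14, Zed), (8, 25, 32, Zed), (8, 27, 9, Zed), (8, 36, 14, Zed)}.
Keep only column(s) sid, sname, credits: {(25, Zed, 4), (25, Zed, 8), (27, Zed, 4), (27, Zed, 8), (36, Zed, 4), (36, Zed, 8)}

{(25, Zed, 4), (25, Zed, 8), (27, Zed, 4), (27, Zed, 8), (36, Zed, 4), (36, Zed, 8)}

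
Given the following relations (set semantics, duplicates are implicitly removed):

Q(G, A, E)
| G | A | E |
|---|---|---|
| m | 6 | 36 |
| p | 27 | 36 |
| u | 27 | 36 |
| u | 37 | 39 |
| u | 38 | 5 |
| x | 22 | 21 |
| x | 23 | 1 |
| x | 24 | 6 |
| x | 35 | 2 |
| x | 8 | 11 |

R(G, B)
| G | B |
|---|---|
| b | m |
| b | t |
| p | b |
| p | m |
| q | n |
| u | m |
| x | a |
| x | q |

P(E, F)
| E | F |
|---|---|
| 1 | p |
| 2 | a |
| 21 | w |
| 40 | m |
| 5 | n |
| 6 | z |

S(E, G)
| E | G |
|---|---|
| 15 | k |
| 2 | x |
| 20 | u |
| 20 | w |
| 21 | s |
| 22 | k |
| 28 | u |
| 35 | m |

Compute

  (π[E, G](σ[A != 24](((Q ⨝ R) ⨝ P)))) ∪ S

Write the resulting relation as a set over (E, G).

{(1, x), (15, k), (2, x), (20, u), (20, w), (21, s), (21, x), (22, k), (28, u), (35, m), (5, u)}

Q ⋈ R (natural join on G): {(p, 27, 36, b), (p, 27, 36, m), (u, 27, 36, m), (u, 37, 39, m), (u, 38, 5, m), (x, 22, 21, a), (x, 22, 21, q), (x, 23, 1, a), (x, 23, 1, q), (x, 24, 6, a), (x, 24, 6, q), (x, 35, 2, a), (x, 35, 2, q), (x, 8, 11, a), (x, 8, 11, q)}
(Q ⨝ R) ⋈ P (natural join on E): {(u, 38, 5, m, n), (x, 22, 21, a, w), (x, 22, 21, q, w), (x, 23, 1, a, p), (x, 23, 1, q, p), (x, 24, 6, a, z), (x, 24, 6, q, z), (x, 35, 2, a, a), (x, 35, 2, q, a)}
Filtering on A != 24 leaves {(u, 38, 5, m, n), (x, 22, 21, a, w), (x, 22, 21, q, w), (x, 23, 1, a, p), (x, 23, 1, q, p), (x, 35, 2, a, a), (x, 35, 2, q, a)}.
Projecting to E, G (3 duplicate(s) eliminated): {(1, x), (2, x), (21, x), (5, u)}
Taking the union: {(1, x), (15, k), (2, x), (20, u), (20, w), (21, s), (21, x), (22, k), (28, u), (35, m), (5, u)}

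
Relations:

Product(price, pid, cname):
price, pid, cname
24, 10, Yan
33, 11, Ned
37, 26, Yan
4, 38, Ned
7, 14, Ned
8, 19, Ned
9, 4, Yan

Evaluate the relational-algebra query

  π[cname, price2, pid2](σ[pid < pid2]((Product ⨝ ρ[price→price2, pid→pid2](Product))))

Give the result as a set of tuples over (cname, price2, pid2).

{(Ned, 4, 38), (Ned, 7, 14), (Ned, 8, 19), (Yan, 24, 10), (Yan, 37, 26)}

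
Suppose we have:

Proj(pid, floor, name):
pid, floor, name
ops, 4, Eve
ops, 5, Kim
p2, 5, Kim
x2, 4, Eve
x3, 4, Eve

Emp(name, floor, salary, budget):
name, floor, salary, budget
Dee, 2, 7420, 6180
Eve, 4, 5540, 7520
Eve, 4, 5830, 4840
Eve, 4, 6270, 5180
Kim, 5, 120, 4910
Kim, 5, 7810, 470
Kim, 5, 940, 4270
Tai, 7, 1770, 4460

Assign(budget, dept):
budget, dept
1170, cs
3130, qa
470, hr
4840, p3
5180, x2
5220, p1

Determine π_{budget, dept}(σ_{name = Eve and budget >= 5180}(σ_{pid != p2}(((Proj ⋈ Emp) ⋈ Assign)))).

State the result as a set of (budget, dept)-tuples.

Proj ⋈ Emp (natural join on floor, name): {(ops, 4, Eve, 5540, 7520), (ops, 4, Eve, 5830, 4840), (ops, 4, Eve, 6270, 5180), (ops, 5, Kim, 120, 4910), (ops, 5, Kim, 7810, 470), (ops, 5, Kim, 940, 4270), (p2, 5, Kim, 120, 4910), (p2, 5, Kim, 7810, 470), (p2, 5, Kim, 940, 4270), (x2, 4, Eve, 5540, 7520), (x2, 4, Eve, 5830, 4840), (x2, 4, Eve, 6270, 5180), (x3, 4, Eve, 5540, 7520), (x3, 4, Eve, 5830, 4840), (x3, 4, Eve, 6270, 5180)}
(Proj ⋈ Emp) ⋈ Assign (natural join on budget): {(ops, 4, Eve, 5830, 4840, p3), (ops, 4, Eve, 6270, 5180, x2), (ops, 5, Kim, 7810, 470, hr), (p2, 5, Kim, 7810, 470, hr), (x2, 4, Eve, 5830, 4840, p3), (x2, 4, Eve, 6270, 5180, x2), (x3, 4, Eve, 5830, 4840, p3), (x3, 4, Eve, 6270, 5180, x2)}
Selection pid != p2: {(ops, 4, Eve, 5830, 4840, p3), (ops, 4, Eve, 6270, 5180, x2), (ops, 5, Kim, 7810, 470, hr), (x2, 4, Eve, 5830, 4840, p3), (x2, 4, Eve, 6270, 5180, x2), (x3, 4, Eve, 5830, 4840, p3), (x3, 4, Eve, 6270, 5180, x2)}
Selection name = Eve and budget >= 5180: {(ops, 4, Eve, 6270, 5180, x2), (x2, 4, Eve, 6270, 5180, x2), (x3, 4, Eve, 6270, 5180, x2)}
π[budget, dept]: project onto (budget, dept) (2 duplicate(s) eliminated) → {(5180, x2)}

{(5180, x2)}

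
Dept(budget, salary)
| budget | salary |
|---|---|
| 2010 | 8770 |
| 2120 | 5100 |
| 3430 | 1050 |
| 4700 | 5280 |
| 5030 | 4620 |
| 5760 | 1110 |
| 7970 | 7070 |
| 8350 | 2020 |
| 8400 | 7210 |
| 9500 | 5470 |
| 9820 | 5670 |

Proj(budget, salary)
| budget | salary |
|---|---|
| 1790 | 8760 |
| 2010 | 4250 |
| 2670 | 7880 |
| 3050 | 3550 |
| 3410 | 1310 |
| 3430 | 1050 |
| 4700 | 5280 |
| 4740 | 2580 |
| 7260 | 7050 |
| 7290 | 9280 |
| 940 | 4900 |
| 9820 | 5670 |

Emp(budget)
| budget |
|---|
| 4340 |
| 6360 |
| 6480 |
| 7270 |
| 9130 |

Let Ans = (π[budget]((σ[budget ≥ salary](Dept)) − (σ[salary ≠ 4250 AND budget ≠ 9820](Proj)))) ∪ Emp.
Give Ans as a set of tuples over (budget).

Apply σ_{budget ≥ salary}; surviving tuples: {(3430, 1050), (5030, 4620), (5760, 1110), (7970, 7070), (8350, 2020), (8400, 7210), (9500, 5470), (9820, 5670)}
Apply σ_{salary ≠ 4250 AND budget ≠ 9820}; surviving tuples: {(1790, 8760), (2670, 7880), (3050, 3550), (3410, 1310), (3430, 1050), (4700, 5280), (4740, 2580), (7260, 7050), (7290, 9280), (940, 4900)}
Set difference of the two operands is {(5030, 4620), (5760, 1110), (7970, 7070), (8350, 2020), (8400, 7210), (9500, 5470), (9820, 5670)}.
π[budget]: project onto (budget) → {5030, 5760, 7970, 8350, 8400, 9500, 9820}
Set union of the two operands is {4340, 5030, 5760, 6360, 6480, 7270, 7970, 8350, 8400, 9130, 9500, 9820}.

{4340, 5030, 5760, 6360, 6480, 7270, 7970, 8350, 8400, 9130, 9500, 9820}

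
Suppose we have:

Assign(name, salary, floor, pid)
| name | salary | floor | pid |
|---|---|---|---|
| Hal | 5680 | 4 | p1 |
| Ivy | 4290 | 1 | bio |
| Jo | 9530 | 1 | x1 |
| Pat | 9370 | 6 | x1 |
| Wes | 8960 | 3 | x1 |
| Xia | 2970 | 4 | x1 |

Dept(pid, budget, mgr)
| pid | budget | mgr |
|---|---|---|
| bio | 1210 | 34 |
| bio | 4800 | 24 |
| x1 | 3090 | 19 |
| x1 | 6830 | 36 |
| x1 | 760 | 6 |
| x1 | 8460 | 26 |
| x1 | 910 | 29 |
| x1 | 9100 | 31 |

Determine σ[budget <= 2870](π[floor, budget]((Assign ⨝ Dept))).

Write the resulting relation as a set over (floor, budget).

Natural join on pid: {(Ivy, 4290, 1, bio, 1210, 34), (Ivy, 4290, 1, bio, 4800, 24), (Jo, 9530, 1, x1, 3090, 19), (Jo, 9530, 1, x1, 6830, 36), (Jo, 9530, 1, x1, 760, 6), (Jo, 9530, 1, x1, 8460, 26), (Jo, 9530, 1, x1, 910, 29), (Jo, 9530, 1, x1, 9100, 31), (Pat, 9370, 6, x1, 3090, 19), (Pat, 9370, 6, x1, 6830, 36), (Pat, 9370, 6, x1, 760, 6), (Pat, 9370, 6, x1, 8460, 26), (Pat, 9370, 6, x1, 910, 29), (Pat, 9370, 6, x1, 9100, 31), (Wes, 8960, 3, x1, 3090, 19), (Wes, 8960, 3, x1, 6830, 36), (Wes, 8960, 3, x1, 760, 6), (Wes, 8960, 3, x1, 8460, 26), (Wes, 8960, 3, x1, 910, 29), (Wes, 8960, 3, x1, 9100, 31), (Xia, 2970, 4, x1, 3090, 19), (Xia, 2970, 4, x1, 6830, 36), (Xia, 2970, 4, x1, 760, 6), (Xia, 2970, 4, x1, 8460, 26), (Xia, 2970, 4, x1, 910, 29), (Xia, 2970, 4, x1, 9100, 31)}
Keep only column(s) floor, budget: {(1, 1210), (1, 3090), (1, 4800), (1, 6830), (1, 760), (1, 8460), (1, 910), (1, 9100), (3, 3090), (3, 6830), (3, 760), (3, 8460), (3, 910), (3, 9100), (4, 3090), (4, 6830), (4, 760), (4, 8460), (4, 910), (4, 9100), (6, 3090), (6, 6830), (6, 760), (6, 8460), (6, 910), (6, 9100)}
Selection budget <= 2870: {(1, 1210), (1, 760), (1, 910), (3, 760), (3, 910), (4, 760), (4, 910), (6, 760), (6, 910)}

{(1, 1210), (1, 760), (1, 910), (3, 760), (3, 910), (4, 760), (4, 910), (6, 760), (6, 910)}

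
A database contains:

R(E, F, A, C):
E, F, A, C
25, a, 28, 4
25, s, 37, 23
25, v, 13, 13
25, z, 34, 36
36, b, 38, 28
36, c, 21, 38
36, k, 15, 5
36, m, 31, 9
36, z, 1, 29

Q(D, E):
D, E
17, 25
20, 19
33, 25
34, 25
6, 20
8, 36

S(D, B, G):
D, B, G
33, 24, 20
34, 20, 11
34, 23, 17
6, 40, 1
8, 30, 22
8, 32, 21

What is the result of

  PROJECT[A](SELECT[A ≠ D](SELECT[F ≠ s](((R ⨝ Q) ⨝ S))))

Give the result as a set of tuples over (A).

{1, 13, 15, 21, 28, 31, 34, 38}

Joining R and Q on E yields {(25, a, 28, 4, 17), (25, a, 28, 4, 33), (25, a, 28, 4, 34), (25, s, 37, 23, 17), (25, s, 37, 23, 33), (25, s, 37, 23, 34), (25, v, 13, 13, 17), (25, v, 13, 13, 33), (25, v, 13, 13, 34), (25, z, 34, 36, 17), (25, z, 34, 36, 33), (25, z, 34, 36, 34), (36, b, 38, 28, 8), (36, c, 21, 38, 8), (36, k, 15, 5, 8), (36, m, 31, 9, 8), (36, z, 1, 29, 8)}.
Joining (R ⨝ Q) and S on D yields {(25, a, 28, 4, 33, 24, 20), (25, a, 28, 4, 34, 20, 11), (25, a, 28, 4, 34, 23, 17), (25, s, 37, 23, 33, 24, 20), (25, s, 37, 23, 34, 20, 11), (25, s, 37, 23, 34, 23, 17), (25, v, 13, 13, 33, 24, 20), (25, v, 13, 13, 34, 20, 11), (25, v, 13, 13, 34, 23, 17), (25, z, 34, 36, 33, 24, 20), (25, z, 34, 36, 34, 20, 11), (25, z, 34, 36, 34, 23, 17), (36, b, 38, 28, 8, 30, 22), (36, b, 38, 28, 8, 32, 21), (36, c, 21, 38, 8, 30, 22), (36, c, 21, 38, 8, 32, 21), (36, k, 15, 5, 8, 30, 22), (36, k, 15, 5, 8, 32, 21), (36, m, 31, 9, 8, 30, 22), (36, m, 31, 9, 8, 32, 21), (36, z, 1, 29, 8, 30, 22), (36, z, 1, 29, 8, 32, 21)}.
σ[F ≠ s]: keep tuples satisfying F ≠ s → {(25, a, 28, 4, 33, 24, 20), (25, a, 28, 4, 34, 20, 11), (25, a, 28, 4, 34, 23, 17), (25, v, 13, 13, 33, 24, 20), (25, v, 13, 13, 34, 20, 11), (25, v, 13, 13, 34, 23, 17), (25, z, 34, 36, 33, 24, 20), (25, z, 34, 36, 34, 20, 11), (25, z, 34, 36, 34, 23, 17), (36, b, 38, 28, 8, 30, 22), (36, b, 38, 28, 8, 32, 21), (36, c, 21, 38, 8, 30, 22), (36, c, 21, 38, 8, 32, 21), (36, k, 15, 5, 8, 30, 22), (36, k, 15, 5, 8, 32, 21), (36, m, 31, 9, 8, 30, 22), (36, m, 31, 9, 8, 32, 21), (36, z, 1, 29, 8, 30, 22), (36, z, 1, 29, 8, 32, 21)}
σ[A ≠ D]: keep tuples satisfying A ≠ D → {(25, a, 28, 4, 33, 24, 20), (25, a, 28, 4, 34, 20, 11), (25, a, 28, 4, 34, 23, 17), (25, v, 13, 13, 33, 24, 20), (25, v, 13, 13, 34, 20, 11), (25, v, 13, 13, 34, 23, 17), (25, z, 34, 36, 33, 24, 20), (36, b, 38, 28, 8, 30, 22), (36, b, 38, 28, 8, 32, 21), (36, c, 21, 38, 8, 30, 22), (36, c, 21, 38, 8, 32, 21), (36, k, 15, 5, 8, 30, 22), (36, k, 15, 5, 8, 32, 21), (36, m, 31, 9, 8, 30, 22), (36, m, 31, 9, 8, 32, 21), (36, z, 1, 29, 8, 30, 22), (36, z, 1, 29, 8, 32, 21)}
Projecting to A (9 duplicate(s) eliminated): {1, 13, 15, 21, 28, 31, 34, 38}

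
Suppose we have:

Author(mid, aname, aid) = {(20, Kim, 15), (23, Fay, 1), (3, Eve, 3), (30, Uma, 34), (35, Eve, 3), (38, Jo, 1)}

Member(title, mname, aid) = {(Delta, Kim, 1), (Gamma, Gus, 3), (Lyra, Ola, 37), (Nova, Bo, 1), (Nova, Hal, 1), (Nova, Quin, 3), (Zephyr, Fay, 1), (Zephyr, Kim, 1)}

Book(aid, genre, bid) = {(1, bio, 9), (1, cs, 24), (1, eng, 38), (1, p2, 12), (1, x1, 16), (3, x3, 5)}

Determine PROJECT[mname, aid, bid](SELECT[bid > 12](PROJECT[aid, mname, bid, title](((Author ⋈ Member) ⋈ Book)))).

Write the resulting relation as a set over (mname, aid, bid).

Author ⋈ Member (natural join on aid): {(23, Fay, 1, Delta, Kim), (23, Fay, 1, Nova, Bo), (23, Fay, 1, Nova, Hal), (23, Fay, 1, Zephyr, Fay), (23, Fay, 1, Zephyr, Kim), (3, Eve, 3, Gamma, Gus), (3, Eve, 3, Nova, Quin), (35, Eve, 3, Gamma, Gus), (35, Eve, 3, Nova, Quin), (38, Jo, 1, Delta, Kim), (38, Jo, 1, Nova, Bo), (38, Jo, 1, Nova, Hal), (38, Jo, 1, Zephyr, Fay), (38, Jo, 1, Zephyr, Kim)}
(Author ⋈ Member) ⋈ Book (natural join on aid): {(23, Fay, 1, Delta, Kim, bio, 9), (23, Fay, 1, Delta, Kim, cs, 24), (23, Fay, 1, Delta, Kim, eng, 38), (23, Fay, 1, Delta, Kim, p2, 12), (23, Fay, 1, Delta, Kim, x1, 16), (23, Fay, 1, Nova, Bo, bio, 9), (23, Fay, 1, Nova, Bo, cs, 24), (23, Fay, 1, Nova, Bo, eng, 38), (23, Fay, 1, Nova, Bo, p2, 12), (23, Fay, 1, Nova, Bo, x1, 16), (23, Fay, 1, Nova, Hal, bio, 9), (23, Fay, 1, Nova, Hal, cs, 24), (23, Fay, 1, Nova, Hal, eng, 38), (23, Fay, 1, Nova, Hal, p2, 12), (23, Fay, 1, Nova, Hal, x1, 16), (23, Fay, 1, Zephyr, Fay, bio, 9), (23, Fay, 1, Zephyr, Fay, cs, 24), (23, Fay, 1, Zephyr, Fay, eng, 38), (23, Fay, 1, Zephyr, Fay, p2, 12), (23, Fay, 1, Zephyr, Fay, x1, 16), (23, Fay, 1, Zephyr, Kim, bio, 9), (23, Fay, 1, Zephyr, Kim, cs, 24), (23, Fay, 1, Zephyr, Kim, eng, 38), (23, Fay, 1, Zephyr, Kim, p2, 12), (23, Fay, 1, Zephyr, Kim, x1, 16), (3, Eve, 3, Gamma, Gus, x3, 5), (3, Eve, 3, Nova, Quin, x3, 5), (35, Eve, 3, Gamma, Gus, x3, 5), (35, Eve, 3, Nova, Quin, x3, 5), (38, Jo, 1, Delta, Kim, bio, 9), (38, Jo, 1, Delta, Kim, cs, 24), (38, Jo, 1, Delta, Kim, eng, 38), (38, Jo, 1, Delta, Kim, p2, 12), (38, Jo, 1, Delta, Kim, x1, 16), (38, Jo, 1, Nova, Bo, bio, 9), (38, Jo, 1, Nova, Bo, cs, 24), (38, Jo, 1, Nova, Bo, eng, 38), (38, Jo, 1, Nova, Bo, p2, 12), (38, Jo, 1, Nova, Bo, x1, 16), (38, Jo, 1, Nova, Hal, bio, 9), (38, Jo, 1, Nova, Hal, cs, 24), (38, Jo, 1, Nova, Hal, eng, 38), (38, Jo, 1, Nova, Hal, p2, 12), (38, Jo, 1, Nova, Hal, x1, 16), (38, Jo, 1, Zephyr, Fay, bio, 9), (38, Jo, 1, Zephyr, Fay, cs, 24), (38, Jo, 1, Zephyr, Fay, eng, 38), (38, Jo, 1, Zephyr, Fay, p2, 12), (38, Jo, 1, Zephyr, Fay, x1, 16), (38, Jo, 1, Zephyr, Kim, bio, 9), (38, Jo, 1, Zephyr, Kim, cs, 24), (38, Jo, 1, Zephyr, Kim, eng, 38), (38, Jo, 1, Zephyr, Kim, p2, 12), (38, Jo, 1, Zephyr, Kim, x1, 16)}
π_{aid, mname, bid, title} gives {(1, Bo, 12, Nova), (1, Bo, 16, Nova), (1, Bo, 24, Nova), (1, Bo, 38, Nova), (1, Bo, 9, Nova), (1, Fay, 12, Zephyr), (1, Fay, 16, Zephyr), (1, Fay, 24, Zephyr), (1, Fay, 38, Zephyr), (1, Fay, 9, Zephyr), (1, Hal, 12, Nova), (1, Hal, 16, Nova), (1, Hal, 24, Nova), (1, Hal, 38, Nova), (1, Hal, 9, Nova), (1, Kim, 12, Delta), (1, Kim, 12, Zephyr), (1, Kim, 16, Delta), (1, Kim, 16, Zephyr), (1, Kim, 24, Delta), (1, Kim, 24, Zephyr), (1, Kim, 38, Delta), (1, Kim, 38, Zephyr), (1, Kim, 9, Delta), (1, Kim, 9, Zephyr), (3, Gus, 5, Gamma), (3, Quin, 5, Nova)} (27 duplicate(s) eliminated).
Apply σ_{bid > 12}; surviving tuples: {(1, Bo, 16, Nova), (1, Bo, 24, Nova), (1, Bo, 38, Nova), (1, Fay, 16, Zephyr), (1, Fay, 24, Zephyr), (1, Fay, 38, Zephyr), (1, Hal, 16, Nova), (1, Hal, 24, Nova), (1, Hal, 38, Nova), (1, Kim, 16, Delta), (1, Kim, 16, Zephyr), (1, Kim, 24, Delta), (1, Kim, 24, Zephyr), (1, Kim, 38, Delta), (1, Kim, 38, Zephyr)}
π_{mname, aid, bid} gives {(Bo, 1, 16), (Bo, 1, 24), (Bo, 1, 38), (Fay, 1, 16), (Fay, 1, 24), (Fay, 1, 38), (Hal, 1, 16), (Hal, 1, 24), (Hal, 1, 38), (Kim, 1, 16), (Kim, 1, 24), (Kim, 1, 38)} (3 duplicate(s) eliminated).

{(Bo, 1, 16), (Bo, 1, 24), (Bo, 1, 38), (Fay, 1, 16), (Fay, 1, 24), (Fay, 1, 38), (Hal, 1, 16), (Hal, 1, 24), (Hal, 1, 38), (Kim, 1, 16), (Kim, 1, 24), (Kim, 1, 38)}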